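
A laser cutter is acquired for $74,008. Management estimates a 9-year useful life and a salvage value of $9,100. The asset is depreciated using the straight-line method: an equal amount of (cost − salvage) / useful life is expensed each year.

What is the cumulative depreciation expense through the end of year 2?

$14,424

Depreciable base = $74,008 − $9,100 = $64,908.
Annual expense = $64,908 / 9 = $7,212.
End of year 1: book value $66,796.
End of year 2: book value $59,584.
Accumulated through year 2 = $74,008 − $59,584 = $14,424.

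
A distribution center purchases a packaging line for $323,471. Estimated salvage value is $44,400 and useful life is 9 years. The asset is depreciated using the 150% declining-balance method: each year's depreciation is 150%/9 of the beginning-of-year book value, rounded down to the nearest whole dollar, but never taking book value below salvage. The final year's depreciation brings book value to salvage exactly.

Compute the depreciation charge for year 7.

Depreciable base = $323,471 − $44,400 = $279,071.
Year 1: ⌊$323,471 × 150%/9⌋ = $53,911. Book value $269,560.
Year 2: ⌊$269,560 × 150%/9⌋ = $44,926. Book value $224,634.
Year 3: ⌊$224,634 × 150%/9⌋ = $37,439. Book value $187,195.
Year 4: ⌊$187,195 × 150%/9⌋ = $31,199. Book value $155,996.
Year 5: ⌊$155,996 × 150%/9⌋ = $25,999. Book value $129,997.
Year 6: ⌊$129,997 × 150%/9⌋ = $21,666. Book value $108,331.
Year 7: ⌊$108,331 × 150%/9⌋ = $18,055. Book value $90,276.

$18,055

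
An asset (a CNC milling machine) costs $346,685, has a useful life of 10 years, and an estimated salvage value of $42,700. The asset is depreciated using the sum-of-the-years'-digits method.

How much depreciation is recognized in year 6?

$27,635

Depreciable base = $346,685 − $42,700 = $303,985.
Sum of the years' digits = 10+9+8+7+6+5+4+3+2+1 = 55.
Year 1: $303,985 × 10/55 = $55,270. Book value $291,415.
Year 2: $303,985 × 9/55 = $49,743. Book value $241,672.
Year 3: $303,985 × 8/55 = $44,216. Book value $197,456.
Year 4: $303,985 × 7/55 = $38,689. Book value $158,767.
Year 5: $303,985 × 6/55 = $33,162. Book value $125,605.
Year 6: $303,985 × 5/55 = $27,635. Book value $97,970.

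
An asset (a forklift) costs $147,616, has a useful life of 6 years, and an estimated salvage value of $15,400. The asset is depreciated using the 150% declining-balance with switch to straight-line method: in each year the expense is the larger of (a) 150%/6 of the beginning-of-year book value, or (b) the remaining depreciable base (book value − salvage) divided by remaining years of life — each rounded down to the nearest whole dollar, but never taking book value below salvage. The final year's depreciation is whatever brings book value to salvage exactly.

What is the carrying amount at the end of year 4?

$46,651

Depreciable base = $147,616 − $15,400 = $132,216.
Year 1: DB = ⌊$147,616 × 150%/6⌋ = $36,904; SL = ⌊$132,216/6⌋ = $22,036 → take DB $36,904. Book value $110,712.
Year 2: DB = ⌊$110,712 × 150%/6⌋ = $27,678; SL = ⌊$95,312/5⌋ = $19,062 → take DB $27,678. Book value $83,034.
Year 3: DB = ⌊$83,034 × 150%/6⌋ = $20,758; SL = ⌊$67,634/4⌋ = $16,908 → take DB $20,758. Book value $62,276.
Year 4: DB = ⌊$62,276 × 150%/6⌋ = $15,569; SL = ⌊$46,876/3⌋ = $15,625 → take SL $15,625. Book value $46,651.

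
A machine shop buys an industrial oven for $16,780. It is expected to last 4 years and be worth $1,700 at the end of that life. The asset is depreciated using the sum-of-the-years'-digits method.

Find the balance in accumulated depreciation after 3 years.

$13,572

Depreciable base = $16,780 − $1,700 = $15,080.
Sum of the years' digits = 4+3+2+1 = 10.
Year 1: $15,080 × 4/10 = $6,032. Book value $10,748.
Year 2: $15,080 × 3/10 = $4,524. Book value $6,224.
Year 3: $15,080 × 2/10 = $3,016. Book value $3,208.
Accumulated through year 3 = $16,780 − $3,208 = $13,572.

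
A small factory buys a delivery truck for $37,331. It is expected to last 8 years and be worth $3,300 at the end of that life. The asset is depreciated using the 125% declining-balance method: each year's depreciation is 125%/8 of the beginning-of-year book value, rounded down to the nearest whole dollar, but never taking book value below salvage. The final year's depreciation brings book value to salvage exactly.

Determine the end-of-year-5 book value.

Depreciable base = $37,331 − $3,300 = $34,031.
Year 1: ⌊$37,331 × 125%/8⌋ = $5,832. Book value $31,499.
Year 2: ⌊$31,499 × 125%/8⌋ = $4,921. Book value $26,578.
Year 3: ⌊$26,578 × 125%/8⌋ = $4,152. Book value $22,426.
Year 4: ⌊$22,426 × 125%/8⌋ = $3,504. Book value $18,922.
Year 5: ⌊$18,922 × 125%/8⌋ = $2,956. Book value $15,966.

$15,966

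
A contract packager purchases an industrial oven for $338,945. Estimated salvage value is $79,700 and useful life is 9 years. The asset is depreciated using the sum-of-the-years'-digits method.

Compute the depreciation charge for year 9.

$5,761

Depreciable base = $338,945 − $79,700 = $259,245.
Sum of the years' digits = 9+8+7+6+5+4+3+2+1 = 45.
Year 1: $259,245 × 9/45 = $51,849. Book value $287,096.
Year 2: $259,245 × 8/45 = $46,088. Book value $241,008.
Year 3: $259,245 × 7/45 = $40,327. Book value $200,681.
Year 4: $259,245 × 6/45 = $34,566. Book value $166,115.
Year 5: $259,245 × 5/45 = $28,805. Book value $137,310.
Year 6: $259,245 × 4/45 = $23,044. Book value $114,266.
Year 7: $259,245 × 3/45 = $17,283. Book value $96,983.
Year 8: $259,245 × 2/45 = $11,522. Book value $85,461.
Year 9: $259,245 × 1/45 = $5,761. Book value $79,700.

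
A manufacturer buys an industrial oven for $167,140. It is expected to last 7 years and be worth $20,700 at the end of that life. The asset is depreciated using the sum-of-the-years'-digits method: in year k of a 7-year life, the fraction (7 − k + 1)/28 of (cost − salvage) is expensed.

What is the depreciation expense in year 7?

Depreciable base = $167,140 − $20,700 = $146,440.
Sum of the years' digits = 7+6+5+4+3+2+1 = 28.
Year 1: $146,440 × 7/28 = $36,610. Book value $130,530.
Year 2: $146,440 × 6/28 = $31,380. Book value $99,150.
Year 3: $146,440 × 5/28 = $26,150. Book value $73,000.
Year 4: $146,440 × 4/28 = $20,920. Book value $52,080.
Year 5: $146,440 × 3/28 = $15,690. Book value $36,390.
Year 6: $146,440 × 2/28 = $10,460. Book value $25,930.
Year 7: $146,440 × 1/28 = $5,230. Book value $20,700.

$5,230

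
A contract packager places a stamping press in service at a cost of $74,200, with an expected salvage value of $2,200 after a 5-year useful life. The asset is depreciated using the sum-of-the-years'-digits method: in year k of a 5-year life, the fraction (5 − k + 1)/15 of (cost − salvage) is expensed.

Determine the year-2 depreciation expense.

Depreciable base = $74,200 − $2,200 = $72,000.
Sum of the years' digits = 5+4+3+2+1 = 15.
Year 1: $72,000 × 5/15 = $24,000. Book value $50,200.
Year 2: $72,000 × 4/15 = $19,200. Book value $31,000.

$19,200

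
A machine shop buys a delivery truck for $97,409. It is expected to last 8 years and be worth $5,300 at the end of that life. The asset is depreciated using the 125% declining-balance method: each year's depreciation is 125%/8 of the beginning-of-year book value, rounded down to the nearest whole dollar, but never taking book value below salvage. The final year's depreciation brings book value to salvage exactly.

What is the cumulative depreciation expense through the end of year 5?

Depreciable base = $97,409 − $5,300 = $92,109.
Year 1: ⌊$97,409 × 125%/8⌋ = $15,220. Book value $82,189.
Year 2: ⌊$82,189 × 125%/8⌋ = $12,842. Book value $69,347.
Year 3: ⌊$69,347 × 125%/8⌋ = $10,835. Book value $58,512.
Year 4: ⌊$58,512 × 125%/8⌋ = $9,142. Book value $49,370.
Year 5: ⌊$49,370 × 125%/8⌋ = $7,714. Book value $41,656.
Accumulated through year 5 = $97,409 − $41,656 = $55,753.

$55,753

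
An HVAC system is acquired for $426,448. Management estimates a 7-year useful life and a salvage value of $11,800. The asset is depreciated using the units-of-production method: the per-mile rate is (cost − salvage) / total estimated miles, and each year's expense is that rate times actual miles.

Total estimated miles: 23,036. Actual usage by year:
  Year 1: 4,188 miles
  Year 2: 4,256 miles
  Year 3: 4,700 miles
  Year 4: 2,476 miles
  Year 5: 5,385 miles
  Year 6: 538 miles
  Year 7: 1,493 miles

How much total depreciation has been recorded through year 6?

Depreciable base = $426,448 − $11,800 = $414,648.
Rate = $414,648 / 23,036 miles = $18 per mile.
Year 1: 4,188 × $18 = $75,384. Book value $351,064.
Year 2: 4,256 × $18 = $76,608. Book value $274,456.
Year 3: 4,700 × $18 = $84,600. Book value $189,856.
Year 4: 2,476 × $18 = $44,568. Book value $145,288.
Year 5: 5,385 × $18 = $96,930. Book value $48,358.
Year 6: 538 × $18 = $9,684. Book value $38,674.
Accumulated through year 6 = $426,448 − $38,674 = $387,774.

$387,774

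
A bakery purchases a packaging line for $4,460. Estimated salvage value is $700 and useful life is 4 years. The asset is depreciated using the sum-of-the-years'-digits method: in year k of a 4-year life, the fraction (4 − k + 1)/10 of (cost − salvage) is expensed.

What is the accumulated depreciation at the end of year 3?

$3,384

Depreciable base = $4,460 − $700 = $3,760.
Sum of the years' digits = 4+3+2+1 = 10.
Year 1: $3,760 × 4/10 = $1,504. Book value $2,956.
Year 2: $3,760 × 3/10 = $1,128. Book value $1,828.
Year 3: $3,760 × 2/10 = $752. Book value $1,076.
Accumulated through year 3 = $4,460 − $1,076 = $3,384.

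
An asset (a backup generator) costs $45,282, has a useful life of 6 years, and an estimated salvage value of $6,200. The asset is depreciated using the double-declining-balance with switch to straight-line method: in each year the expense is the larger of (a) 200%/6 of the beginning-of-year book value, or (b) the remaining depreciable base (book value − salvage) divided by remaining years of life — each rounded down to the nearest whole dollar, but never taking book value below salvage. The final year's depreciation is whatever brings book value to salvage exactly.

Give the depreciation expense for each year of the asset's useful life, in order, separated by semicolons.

Depreciable base = $45,282 − $6,200 = $39,082.
Year 1: DB = ⌊$45,282 × 200%/6⌋ = $15,094; SL = ⌊$39,082/6⌋ = $6,513 → take DB $15,094. Book value $30,188.
Year 2: DB = ⌊$30,188 × 200%/6⌋ = $10,062; SL = ⌊$23,988/5⌋ = $4,797 → take DB $10,062. Book value $20,126.
Year 3: DB = ⌊$20,126 × 200%/6⌋ = $6,708; SL = ⌊$13,926/4⌋ = $3,481 → take DB $6,708. Book value $13,418.
Year 4: DB = ⌊$13,418 × 200%/6⌋ = $4,472; SL = ⌊$7,218/3⌋ = $2,406 → take DB $4,472. Book value $8,946.
Year 5: DB = ⌊$8,946 × 200%/6⌋ = $2,982; SL = ⌊$2,746/2⌋ = $1,373 → take DB $2,982, capped at $2,746. Book value $6,200.
Year 6 (final): $6,200 − $6,200 = $0. Book value $6,200.

$15,094; $10,062; $6,708; $4,472; $2,746; $0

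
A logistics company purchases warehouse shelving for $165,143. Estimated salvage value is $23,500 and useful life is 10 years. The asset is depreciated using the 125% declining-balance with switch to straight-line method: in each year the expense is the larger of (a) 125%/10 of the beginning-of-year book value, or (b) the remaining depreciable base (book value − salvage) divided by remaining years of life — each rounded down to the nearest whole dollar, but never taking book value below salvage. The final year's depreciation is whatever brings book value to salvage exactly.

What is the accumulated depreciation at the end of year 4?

$68,337

Depreciable base = $165,143 − $23,500 = $141,643.
Year 1: DB = ⌊$165,143 × 125%/10⌋ = $20,642; SL = ⌊$141,643/10⌋ = $14,164 → take DB $20,642. Book value $144,501.
Year 2: DB = ⌊$144,501 × 125%/10⌋ = $18,062; SL = ⌊$121,001/9⌋ = $13,444 → take DB $18,062. Book value $126,439.
Year 3: DB = ⌊$126,439 × 125%/10⌋ = $15,804; SL = ⌊$102,939/8⌋ = $12,867 → take DB $15,804. Book value $110,635.
Year 4: DB = ⌊$110,635 × 125%/10⌋ = $13,829; SL = ⌊$87,135/7⌋ = $12,447 → take DB $13,829. Book value $96,806.
Accumulated through year 4 = $165,143 − $96,806 = $68,337.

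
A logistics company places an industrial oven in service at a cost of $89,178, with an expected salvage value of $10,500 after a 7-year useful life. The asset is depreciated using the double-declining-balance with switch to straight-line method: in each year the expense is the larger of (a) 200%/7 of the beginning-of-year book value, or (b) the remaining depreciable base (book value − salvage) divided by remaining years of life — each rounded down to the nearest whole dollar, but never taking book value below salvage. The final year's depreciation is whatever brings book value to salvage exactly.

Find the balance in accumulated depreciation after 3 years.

$56,678

Depreciable base = $89,178 − $10,500 = $78,678.
Year 1: DB = ⌊$89,178 × 200%/7⌋ = $25,479; SL = ⌊$78,678/7⌋ = $11,239 → take DB $25,479. Book value $63,699.
Year 2: DB = ⌊$63,699 × 200%/7⌋ = $18,199; SL = ⌊$53,199/6⌋ = $8,866 → take DB $18,199. Book value $45,500.
Year 3: DB = ⌊$45,500 × 200%/7⌋ = $13,000; SL = ⌊$35,000/5⌋ = $7,000 → take DB $13,000. Book value $32,500.
Accumulated through year 3 = $89,178 − $32,500 = $56,678.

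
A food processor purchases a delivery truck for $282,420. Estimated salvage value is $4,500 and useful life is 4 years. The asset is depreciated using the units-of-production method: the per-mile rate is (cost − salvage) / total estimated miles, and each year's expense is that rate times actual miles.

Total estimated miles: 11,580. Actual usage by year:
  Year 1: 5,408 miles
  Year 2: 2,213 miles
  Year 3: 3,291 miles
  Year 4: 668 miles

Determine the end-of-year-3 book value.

Depreciable base = $282,420 − $4,500 = $277,920.
Rate = $277,920 / 11,580 miles = $24 per mile.
Year 1: 5,408 × $24 = $129,792. Book value $152,628.
Year 2: 2,213 × $24 = $53,112. Book value $99,516.
Year 3: 3,291 × $24 = $78,984. Book value $20,532.

$20,532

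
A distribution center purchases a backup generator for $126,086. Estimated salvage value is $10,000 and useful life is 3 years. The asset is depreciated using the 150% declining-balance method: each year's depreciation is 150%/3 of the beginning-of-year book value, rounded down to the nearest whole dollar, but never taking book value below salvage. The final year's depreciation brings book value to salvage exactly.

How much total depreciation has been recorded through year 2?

$94,564

Depreciable base = $126,086 − $10,000 = $116,086.
Year 1: ⌊$126,086 × 150%/3⌋ = $63,043. Book value $63,043.
Year 2: ⌊$63,043 × 150%/3⌋ = $31,521. Book value $31,522.
Accumulated through year 2 = $126,086 − $31,522 = $94,564.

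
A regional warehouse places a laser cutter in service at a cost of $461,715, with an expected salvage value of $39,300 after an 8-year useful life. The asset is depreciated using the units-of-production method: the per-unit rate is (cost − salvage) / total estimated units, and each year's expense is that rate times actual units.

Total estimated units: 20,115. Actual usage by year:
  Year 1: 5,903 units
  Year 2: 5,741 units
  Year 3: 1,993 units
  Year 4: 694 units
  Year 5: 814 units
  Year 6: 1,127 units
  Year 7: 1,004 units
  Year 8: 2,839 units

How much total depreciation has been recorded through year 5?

Depreciable base = $461,715 − $39,300 = $422,415.
Rate = $422,415 / 20,115 units = $21 per unit.
Year 1: 5,903 × $21 = $123,963. Book value $337,752.
Year 2: 5,741 × $21 = $120,561. Book value $217,191.
Year 3: 1,993 × $21 = $41,853. Book value $175,338.
Year 4: 694 × $21 = $14,574. Book value $160,764.
Year 5: 814 × $21 = $17,094. Book value $143,670.
Accumulated through year 5 = $461,715 − $143,670 = $318,045.

$318,045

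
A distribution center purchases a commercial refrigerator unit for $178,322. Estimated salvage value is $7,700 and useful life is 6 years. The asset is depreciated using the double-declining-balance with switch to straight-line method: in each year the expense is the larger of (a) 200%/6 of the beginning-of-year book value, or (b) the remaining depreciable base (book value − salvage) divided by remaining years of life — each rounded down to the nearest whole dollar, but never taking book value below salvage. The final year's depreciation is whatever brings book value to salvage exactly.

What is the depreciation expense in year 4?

Depreciable base = $178,322 − $7,700 = $170,622.
Year 1: DB = ⌊$178,322 × 200%/6⌋ = $59,440; SL = ⌊$170,622/6⌋ = $28,437 → take DB $59,440. Book value $118,882.
Year 2: DB = ⌊$118,882 × 200%/6⌋ = $39,627; SL = ⌊$111,182/5⌋ = $22,236 → take DB $39,627. Book value $79,255.
Year 3: DB = ⌊$79,255 × 200%/6⌋ = $26,418; SL = ⌊$71,555/4⌋ = $17,888 → take DB $26,418. Book value $52,837.
Year 4: DB = ⌊$52,837 × 200%/6⌋ = $17,612; SL = ⌊$45,137/3⌋ = $15,045 → take DB $17,612. Book value $35,225.

$17,612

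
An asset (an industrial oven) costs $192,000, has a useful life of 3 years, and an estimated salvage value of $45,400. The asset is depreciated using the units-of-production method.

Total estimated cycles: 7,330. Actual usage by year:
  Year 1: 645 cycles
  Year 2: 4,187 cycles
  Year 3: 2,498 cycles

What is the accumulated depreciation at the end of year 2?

$96,640

Depreciable base = $192,000 − $45,400 = $146,600.
Rate = $146,600 / 7,330 cycles = $20 per cycle.
Year 1: 645 × $20 = $12,900. Book value $179,100.
Year 2: 4,187 × $20 = $83,740. Book value $95,360.
Accumulated through year 2 = $192,000 − $95,360 = $96,640.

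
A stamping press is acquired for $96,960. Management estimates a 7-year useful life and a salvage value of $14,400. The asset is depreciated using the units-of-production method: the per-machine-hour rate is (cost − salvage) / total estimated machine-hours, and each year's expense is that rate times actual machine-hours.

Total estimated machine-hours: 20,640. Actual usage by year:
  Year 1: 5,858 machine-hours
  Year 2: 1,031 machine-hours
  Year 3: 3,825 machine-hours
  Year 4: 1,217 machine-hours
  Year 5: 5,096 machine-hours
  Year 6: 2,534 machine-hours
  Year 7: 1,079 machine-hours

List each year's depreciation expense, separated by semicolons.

Depreciable base = $96,960 − $14,400 = $82,560.
Rate = $82,560 / 20,640 machine-hours = $4 per machine-hour.
Year 1: 5,858 × $4 = $23,432. Book value $73,528.
Year 2: 1,031 × $4 = $4,124. Book value $69,404.
Year 3: 3,825 × $4 = $15,300. Book value $54,104.
Year 4: 1,217 × $4 = $4,868. Book value $49,236.
Year 5: 5,096 × $4 = $20,384. Book value $28,852.
Year 6: 2,534 × $4 = $10,136. Book value $18,716.
Year 7: 1,079 × $4 = $4,316. Book value $14,400.

$23,432; $4,124; $15,300; $4,868; $20,384; $10,136; $4,316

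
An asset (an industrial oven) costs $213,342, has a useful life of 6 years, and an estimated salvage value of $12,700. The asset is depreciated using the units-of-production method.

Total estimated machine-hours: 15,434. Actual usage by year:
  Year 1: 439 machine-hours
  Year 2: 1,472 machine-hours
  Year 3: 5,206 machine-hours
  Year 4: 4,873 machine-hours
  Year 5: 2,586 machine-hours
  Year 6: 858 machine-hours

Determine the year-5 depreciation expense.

$33,618

Depreciable base = $213,342 − $12,700 = $200,642.
Rate = $200,642 / 15,434 machine-hours = $13 per machine-hour.
Year 1: 439 × $13 = $5,707. Book value $207,635.
Year 2: 1,472 × $13 = $19,136. Book value $188,499.
Year 3: 5,206 × $13 = $67,678. Book value $120,821.
Year 4: 4,873 × $13 = $63,349. Book value $57,472.
Year 5: 2,586 × $13 = $33,618. Book value $23,854.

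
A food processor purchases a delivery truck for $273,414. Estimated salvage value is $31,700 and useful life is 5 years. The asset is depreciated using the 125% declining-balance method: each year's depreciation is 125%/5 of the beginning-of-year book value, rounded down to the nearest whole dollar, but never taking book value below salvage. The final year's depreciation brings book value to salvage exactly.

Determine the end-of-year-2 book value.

Depreciable base = $273,414 − $31,700 = $241,714.
Year 1: ⌊$273,414 × 125%/5⌋ = $68,353. Book value $205,061.
Year 2: ⌊$205,061 × 125%/5⌋ = $51,265. Book value $153,796.

$153,796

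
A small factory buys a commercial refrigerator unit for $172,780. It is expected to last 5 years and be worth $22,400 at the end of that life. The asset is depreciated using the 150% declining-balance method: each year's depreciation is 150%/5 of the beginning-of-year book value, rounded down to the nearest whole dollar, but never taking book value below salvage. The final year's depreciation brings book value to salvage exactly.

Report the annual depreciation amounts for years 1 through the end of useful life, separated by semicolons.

Depreciable base = $172,780 − $22,400 = $150,380.
Year 1: ⌊$172,780 × 150%/5⌋ = $51,834. Book value $120,946.
Year 2: ⌊$120,946 × 150%/5⌋ = $36,283. Book value $84,663.
Year 3: ⌊$84,663 × 150%/5⌋ = $25,398. Book value $59,265.
Year 4: ⌊$59,265 × 150%/5⌋ = $17,779. Book value $41,486.
Year 5 (final): $41,486 − $22,400 = $19,086. Book value $22,400.

$51,834; $36,283; $25,398; $17,779; $19,086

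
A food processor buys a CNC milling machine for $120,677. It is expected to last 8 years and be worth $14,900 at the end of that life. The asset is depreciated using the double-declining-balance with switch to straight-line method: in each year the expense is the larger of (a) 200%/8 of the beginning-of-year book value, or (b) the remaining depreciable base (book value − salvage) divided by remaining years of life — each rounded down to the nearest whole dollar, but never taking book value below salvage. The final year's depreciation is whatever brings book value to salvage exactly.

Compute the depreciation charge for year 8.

Depreciable base = $120,677 − $14,900 = $105,777.
Year 1: DB = ⌊$120,677 × 200%/8⌋ = $30,169; SL = ⌊$105,777/8⌋ = $13,222 → take DB $30,169. Book value $90,508.
Year 2: DB = ⌊$90,508 × 200%/8⌋ = $22,627; SL = ⌊$75,608/7⌋ = $10,801 → take DB $22,627. Book value $67,881.
Year 3: DB = ⌊$67,881 × 200%/8⌋ = $16,970; SL = ⌊$52,981/6⌋ = $8,830 → take DB $16,970. Book value $50,911.
Year 4: DB = ⌊$50,911 × 200%/8⌋ = $12,727; SL = ⌊$36,011/5⌋ = $7,202 → take DB $12,727. Book value $38,184.
Year 5: DB = ⌊$38,184 × 200%/8⌋ = $9,546; SL = ⌊$23,284/4⌋ = $5,821 → take DB $9,546. Book value $28,638.
Year 6: DB = ⌊$28,638 × 200%/8⌋ = $7,159; SL = ⌊$13,738/3⌋ = $4,579 → take DB $7,159. Book value $21,479.
Year 7: DB = ⌊$21,479 × 200%/8⌋ = $5,369; SL = ⌊$6,579/2⌋ = $3,289 → take DB $5,369. Book value $16,110.
Year 8 (final): $16,110 − $14,900 = $1,210. Book value $14,900.

$1,210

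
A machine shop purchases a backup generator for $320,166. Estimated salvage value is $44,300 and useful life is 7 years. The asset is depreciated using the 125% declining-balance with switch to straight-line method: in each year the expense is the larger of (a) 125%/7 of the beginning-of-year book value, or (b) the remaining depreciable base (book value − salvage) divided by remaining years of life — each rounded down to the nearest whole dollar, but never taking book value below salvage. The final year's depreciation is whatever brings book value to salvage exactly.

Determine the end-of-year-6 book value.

Depreciable base = $320,166 − $44,300 = $275,866.
Year 1: DB = ⌊$320,166 × 125%/7⌋ = $57,172; SL = ⌊$275,866/7⌋ = $39,409 → take DB $57,172. Book value $262,994.
Year 2: DB = ⌊$262,994 × 125%/7⌋ = $46,963; SL = ⌊$218,694/6⌋ = $36,449 → take DB $46,963. Book value $216,031.
Year 3: DB = ⌊$216,031 × 125%/7⌋ = $38,576; SL = ⌊$171,731/5⌋ = $34,346 → take DB $38,576. Book value $177,455.
Year 4: DB = ⌊$177,455 × 125%/7⌋ = $31,688; SL = ⌊$133,155/4⌋ = $33,288 → take SL $33,288. Book value $144,167.
Year 5: DB = ⌊$144,167 × 125%/7⌋ = $25,744; SL = ⌊$99,867/3⌋ = $33,289 → take SL $33,289. Book value $110,878.
Year 6: DB = ⌊$110,878 × 125%/7⌋ = $19,799; SL = ⌊$66,578/2⌋ = $33,289 → take SL $33,289. Book value $77,589.

$77,589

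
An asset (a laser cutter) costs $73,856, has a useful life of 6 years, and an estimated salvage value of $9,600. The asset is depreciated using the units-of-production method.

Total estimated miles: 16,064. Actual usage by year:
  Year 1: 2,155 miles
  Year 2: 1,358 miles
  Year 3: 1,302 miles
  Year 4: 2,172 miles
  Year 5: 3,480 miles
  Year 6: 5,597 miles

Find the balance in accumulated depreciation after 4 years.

Depreciable base = $73,856 − $9,600 = $64,256.
Rate = $64,256 / 16,064 miles = $4 per mile.
Year 1: 2,155 × $4 = $8,620. Book value $65,236.
Year 2: 1,358 × $4 = $5,432. Book value $59,804.
Year 3: 1,302 × $4 = $5,208. Book value $54,596.
Year 4: 2,172 × $4 = $8,688. Book value $45,908.
Accumulated through year 4 = $73,856 − $45,908 = $27,948.

$27,948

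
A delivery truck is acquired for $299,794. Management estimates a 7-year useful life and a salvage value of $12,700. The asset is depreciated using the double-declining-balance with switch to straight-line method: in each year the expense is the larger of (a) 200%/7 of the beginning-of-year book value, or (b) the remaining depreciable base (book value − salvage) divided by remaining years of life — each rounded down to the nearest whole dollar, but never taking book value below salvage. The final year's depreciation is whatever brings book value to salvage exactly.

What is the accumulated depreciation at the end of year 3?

Depreciable base = $299,794 − $12,700 = $287,094.
Year 1: DB = ⌊$299,794 × 200%/7⌋ = $85,655; SL = ⌊$287,094/7⌋ = $41,013 → take DB $85,655. Book value $214,139.
Year 2: DB = ⌊$214,139 × 200%/7⌋ = $61,182; SL = ⌊$201,439/6⌋ = $33,573 → take DB $61,182. Book value $152,957.
Year 3: DB = ⌊$152,957 × 200%/7⌋ = $43,702; SL = ⌊$140,257/5⌋ = $28,051 → take DB $43,702. Book value $109,255.
Accumulated through year 3 = $299,794 − $109,255 = $190,539.

$190,539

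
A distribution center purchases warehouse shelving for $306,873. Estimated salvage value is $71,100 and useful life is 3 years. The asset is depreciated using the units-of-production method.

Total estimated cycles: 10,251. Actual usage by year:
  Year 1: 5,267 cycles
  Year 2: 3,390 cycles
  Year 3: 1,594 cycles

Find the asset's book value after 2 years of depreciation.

$107,762

Depreciable base = $306,873 − $71,100 = $235,773.
Rate = $235,773 / 10,251 cycles = $23 per cycle.
Year 1: 5,267 × $23 = $121,141. Book value $185,732.
Year 2: 3,390 × $23 = $77,970. Book value $107,762.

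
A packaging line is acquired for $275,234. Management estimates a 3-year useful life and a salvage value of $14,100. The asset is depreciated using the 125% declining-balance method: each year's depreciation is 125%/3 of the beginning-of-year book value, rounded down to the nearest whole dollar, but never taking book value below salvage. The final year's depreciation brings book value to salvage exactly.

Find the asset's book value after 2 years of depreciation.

$93,657

Depreciable base = $275,234 − $14,100 = $261,134.
Year 1: ⌊$275,234 × 125%/3⌋ = $114,680. Book value $160,554.
Year 2: ⌊$160,554 × 125%/3⌋ = $66,897. Book value $93,657.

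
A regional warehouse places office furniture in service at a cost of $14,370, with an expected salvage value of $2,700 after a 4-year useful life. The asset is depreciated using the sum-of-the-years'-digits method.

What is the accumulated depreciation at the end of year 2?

Depreciable base = $14,370 − $2,700 = $11,670.
Sum of the years' digits = 4+3+2+1 = 10.
Year 1: $11,670 × 4/10 = $4,668. Book value $9,702.
Year 2: $11,670 × 3/10 = $3,501. Book value $6,201.
Accumulated through year 2 = $14,370 − $6,201 = $8,169.

$8,169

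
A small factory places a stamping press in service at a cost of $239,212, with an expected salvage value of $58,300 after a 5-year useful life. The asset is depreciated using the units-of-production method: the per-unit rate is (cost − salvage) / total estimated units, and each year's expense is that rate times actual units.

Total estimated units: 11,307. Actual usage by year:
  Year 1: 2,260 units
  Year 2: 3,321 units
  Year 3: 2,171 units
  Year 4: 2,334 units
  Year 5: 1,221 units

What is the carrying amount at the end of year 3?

$115,180

Depreciable base = $239,212 − $58,300 = $180,912.
Rate = $180,912 / 11,307 units = $16 per unit.
Year 1: 2,260 × $16 = $36,160. Book value $203,052.
Year 2: 3,321 × $16 = $53,136. Book value $149,916.
Year 3: 2,171 × $16 = $34,736. Book value $115,180.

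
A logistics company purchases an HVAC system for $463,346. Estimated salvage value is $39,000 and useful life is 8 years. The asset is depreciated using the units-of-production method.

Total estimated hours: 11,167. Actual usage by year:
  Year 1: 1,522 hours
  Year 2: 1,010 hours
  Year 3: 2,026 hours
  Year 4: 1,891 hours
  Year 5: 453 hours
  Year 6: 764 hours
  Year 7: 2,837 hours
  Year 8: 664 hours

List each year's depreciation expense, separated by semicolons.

Depreciable base = $463,346 − $39,000 = $424,346.
Rate = $424,346 / 11,167 hours = $38 per hour.
Year 1: 1,522 × $38 = $57,836. Book value $405,510.
Year 2: 1,010 × $38 = $38,380. Book value $367,130.
Year 3: 2,026 × $38 = $76,988. Book value $290,142.
Year 4: 1,891 × $38 = $71,858. Book value $218,284.
Year 5: 453 × $38 = $17,214. Book value $201,070.
Year 6: 764 × $38 = $29,032. Book value $172,038.
Year 7: 2,837 × $38 = $107,806. Book value $64,232.
Year 8: 664 × $38 = $25,232. Book value $39,000.

$57,836; $38,380; $76,988; $71,858; $17,214; $29,032; $107,806; $25,232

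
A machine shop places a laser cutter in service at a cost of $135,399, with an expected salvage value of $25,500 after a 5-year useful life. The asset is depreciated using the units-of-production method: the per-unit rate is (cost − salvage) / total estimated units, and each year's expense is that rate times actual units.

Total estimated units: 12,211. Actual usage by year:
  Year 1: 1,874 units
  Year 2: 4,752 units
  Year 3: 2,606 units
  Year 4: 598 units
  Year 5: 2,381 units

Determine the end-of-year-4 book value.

Depreciable base = $135,399 − $25,500 = $109,899.
Rate = $109,899 / 12,211 units = $9 per unit.
Year 1: 1,874 × $9 = $16,866. Book value $118,533.
Year 2: 4,752 × $9 = $42,768. Book value $75,765.
Year 3: 2,606 × $9 = $23,454. Book value $52,311.
Year 4: 598 × $9 = $5,382. Book value $46,929.

$46,929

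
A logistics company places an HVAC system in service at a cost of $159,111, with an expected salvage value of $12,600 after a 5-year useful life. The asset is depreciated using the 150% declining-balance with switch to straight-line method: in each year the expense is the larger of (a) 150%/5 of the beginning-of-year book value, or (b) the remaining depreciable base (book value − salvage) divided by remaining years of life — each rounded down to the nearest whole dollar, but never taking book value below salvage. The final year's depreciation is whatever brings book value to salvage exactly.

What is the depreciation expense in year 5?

Depreciable base = $159,111 − $12,600 = $146,511.
Year 1: DB = ⌊$159,111 × 150%/5⌋ = $47,733; SL = ⌊$146,511/5⌋ = $29,302 → take DB $47,733. Book value $111,378.
Year 2: DB = ⌊$111,378 × 150%/5⌋ = $33,413; SL = ⌊$98,778/4⌋ = $24,694 → take DB $33,413. Book value $77,965.
Year 3: DB = ⌊$77,965 × 150%/5⌋ = $23,389; SL = ⌊$65,365/3⌋ = $21,788 → take DB $23,389. Book value $54,576.
Year 4: DB = ⌊$54,576 × 150%/5⌋ = $16,372; SL = ⌊$41,976/2⌋ = $20,988 → take SL $20,988. Book value $33,588.
Year 5 (final): $33,588 − $12,600 = $20,988. Book value $12,600.

$20,988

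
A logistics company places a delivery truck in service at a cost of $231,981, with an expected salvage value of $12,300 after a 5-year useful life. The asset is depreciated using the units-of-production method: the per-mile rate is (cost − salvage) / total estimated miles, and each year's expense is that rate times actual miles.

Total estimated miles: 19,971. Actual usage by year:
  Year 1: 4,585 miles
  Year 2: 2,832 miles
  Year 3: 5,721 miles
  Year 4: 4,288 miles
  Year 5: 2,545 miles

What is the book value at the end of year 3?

$87,463

Depreciable base = $231,981 − $12,300 = $219,681.
Rate = $219,681 / 19,971 miles = $11 per mile.
Year 1: 4,585 × $11 = $50,435. Book value $181,546.
Year 2: 2,832 × $11 = $31,152. Book value $150,394.
Year 3: 5,721 × $11 = $62,931. Book value $87,463.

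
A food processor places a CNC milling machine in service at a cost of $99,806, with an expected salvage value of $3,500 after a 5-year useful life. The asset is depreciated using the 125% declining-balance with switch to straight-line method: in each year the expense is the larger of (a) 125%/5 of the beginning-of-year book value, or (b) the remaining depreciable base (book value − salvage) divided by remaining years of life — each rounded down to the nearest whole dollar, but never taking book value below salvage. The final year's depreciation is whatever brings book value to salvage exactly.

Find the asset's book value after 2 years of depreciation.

Depreciable base = $99,806 − $3,500 = $96,306.
Year 1: DB = ⌊$99,806 × 125%/5⌋ = $24,951; SL = ⌊$96,306/5⌋ = $19,261 → take DB $24,951. Book value $74,855.
Year 2: DB = ⌊$74,855 × 125%/5⌋ = $18,713; SL = ⌊$71,355/4⌋ = $17,838 → take DB $18,713. Book value $56,142.

$56,142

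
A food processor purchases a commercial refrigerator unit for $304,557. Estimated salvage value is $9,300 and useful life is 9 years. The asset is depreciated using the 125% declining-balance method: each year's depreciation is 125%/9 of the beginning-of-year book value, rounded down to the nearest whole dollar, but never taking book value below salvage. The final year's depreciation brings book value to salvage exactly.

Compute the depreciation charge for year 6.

Depreciable base = $304,557 − $9,300 = $295,257.
Year 1: ⌊$304,557 × 125%/9⌋ = $42,299. Book value $262,258.
Year 2: ⌊$262,258 × 125%/9⌋ = $36,424. Book value $225,834.
Year 3: ⌊$225,834 × 125%/9⌋ = $31,365. Book value $194,469.
Year 4: ⌊$194,469 × 125%/9⌋ = $27,009. Book value $167,460.
Year 5: ⌊$167,460 × 125%/9⌋ = $23,258. Book value $144,202.
Year 6: ⌊$144,202 × 125%/9⌋ = $20,028. Book value $124,174.

$20,028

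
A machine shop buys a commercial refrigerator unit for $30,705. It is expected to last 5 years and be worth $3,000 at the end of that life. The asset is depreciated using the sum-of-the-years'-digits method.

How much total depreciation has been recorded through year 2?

Depreciable base = $30,705 − $3,000 = $27,705.
Sum of the years' digits = 5+4+3+2+1 = 15.
Year 1: $27,705 × 5/15 = $9,235. Book value $21,470.
Year 2: $27,705 × 4/15 = $7,388. Book value $14,082.
Accumulated through year 2 = $30,705 − $14,082 = $16,623.

$16,623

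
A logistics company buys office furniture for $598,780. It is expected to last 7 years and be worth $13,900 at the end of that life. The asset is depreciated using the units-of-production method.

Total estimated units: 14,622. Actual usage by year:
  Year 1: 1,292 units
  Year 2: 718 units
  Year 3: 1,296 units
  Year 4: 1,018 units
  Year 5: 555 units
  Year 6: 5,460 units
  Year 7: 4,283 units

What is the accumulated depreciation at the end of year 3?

$132,240

Depreciable base = $598,780 − $13,900 = $584,880.
Rate = $584,880 / 14,622 units = $40 per unit.
Year 1: 1,292 × $40 = $51,680. Book value $547,100.
Year 2: 718 × $40 = $28,720. Book value $518,380.
Year 3: 1,296 × $40 = $51,840. Book value $466,540.
Accumulated through year 3 = $598,780 − $466,540 = $132,240.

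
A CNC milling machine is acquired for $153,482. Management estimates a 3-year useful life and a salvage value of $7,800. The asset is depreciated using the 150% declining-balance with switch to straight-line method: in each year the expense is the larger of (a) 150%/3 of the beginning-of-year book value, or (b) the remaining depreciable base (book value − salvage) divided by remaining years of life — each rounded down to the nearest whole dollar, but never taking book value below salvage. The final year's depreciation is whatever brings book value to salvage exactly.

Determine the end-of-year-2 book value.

Depreciable base = $153,482 − $7,800 = $145,682.
Year 1: DB = ⌊$153,482 × 150%/3⌋ = $76,741; SL = ⌊$145,682/3⌋ = $48,560 → take DB $76,741. Book value $76,741.
Year 2: DB = ⌊$76,741 × 150%/3⌋ = $38,370; SL = ⌊$68,941/2⌋ = $34,470 → take DB $38,370. Book value $38,371.

$38,371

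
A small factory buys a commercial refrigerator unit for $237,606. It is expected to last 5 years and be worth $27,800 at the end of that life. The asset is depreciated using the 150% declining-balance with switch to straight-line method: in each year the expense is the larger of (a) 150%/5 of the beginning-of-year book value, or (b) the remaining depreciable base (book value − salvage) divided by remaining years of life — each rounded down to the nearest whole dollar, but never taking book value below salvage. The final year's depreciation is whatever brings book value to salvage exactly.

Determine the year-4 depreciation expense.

Depreciable base = $237,606 − $27,800 = $209,806.
Year 1: DB = ⌊$237,606 × 150%/5⌋ = $71,281; SL = ⌊$209,806/5⌋ = $41,961 → take DB $71,281. Book value $166,325.
Year 2: DB = ⌊$166,325 × 150%/5⌋ = $49,897; SL = ⌊$138,525/4⌋ = $34,631 → take DB $49,897. Book value $116,428.
Year 3: DB = ⌊$116,428 × 150%/5⌋ = $34,928; SL = ⌊$88,628/3⌋ = $29,542 → take DB $34,928. Book value $81,500.
Year 4: DB = ⌊$81,500 × 150%/5⌋ = $24,450; SL = ⌊$53,700/2⌋ = $26,850 → take SL $26,850. Book value $54,650.

$26,850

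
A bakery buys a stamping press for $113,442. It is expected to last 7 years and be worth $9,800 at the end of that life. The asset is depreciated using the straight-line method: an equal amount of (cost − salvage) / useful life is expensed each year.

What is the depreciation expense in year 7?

Depreciable base = $113,442 − $9,800 = $103,642.
Annual expense = $103,642 / 7 = $14,806.

$14,806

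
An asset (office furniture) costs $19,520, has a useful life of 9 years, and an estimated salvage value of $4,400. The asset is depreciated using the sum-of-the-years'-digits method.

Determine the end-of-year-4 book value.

Depreciable base = $19,520 − $4,400 = $15,120.
Sum of the years' digits = 9+8+7+6+5+4+3+2+1 = 45.
Year 1: $15,120 × 9/45 = $3,024. Book value $16,496.
Year 2: $15,120 × 8/45 = $2,688. Book value $13,808.
Year 3: $15,120 × 7/45 = $2,352. Book value $11,456.
Year 4: $15,120 × 6/45 = $2,016. Book value $9,440.

$9,440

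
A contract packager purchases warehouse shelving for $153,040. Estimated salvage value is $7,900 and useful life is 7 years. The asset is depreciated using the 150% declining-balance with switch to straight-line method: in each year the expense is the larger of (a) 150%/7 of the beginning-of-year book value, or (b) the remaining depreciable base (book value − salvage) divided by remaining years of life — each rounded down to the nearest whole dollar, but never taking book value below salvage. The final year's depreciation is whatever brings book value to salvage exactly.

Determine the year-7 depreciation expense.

Depreciable base = $153,040 − $7,900 = $145,140.
Year 1: DB = ⌊$153,040 × 150%/7⌋ = $32,794; SL = ⌊$145,140/7⌋ = $20,734 → take DB $32,794. Book value $120,246.
Year 2: DB = ⌊$120,246 × 150%/7⌋ = $25,767; SL = ⌊$112,346/6⌋ = $18,724 → take DB $25,767. Book value $94,479.
Year 3: DB = ⌊$94,479 × 150%/7⌋ = $20,245; SL = ⌊$86,579/5⌋ = $17,315 → take DB $20,245. Book value $74,234.
Year 4: DB = ⌊$74,234 × 150%/7⌋ = $15,907; SL = ⌊$66,334/4⌋ = $16,583 → take SL $16,583. Book value $57,651.
Year 5: DB = ⌊$57,651 × 150%/7⌋ = $12,353; SL = ⌊$49,751/3⌋ = $16,583 → take SL $16,583. Book value $41,068.
Year 6: DB = ⌊$41,068 × 150%/7⌋ = $8,800; SL = ⌊$33,168/2⌋ = $16,584 → take SL $16,584. Book value $24,484.
Year 7 (final): $24,484 − $7,900 = $16,584. Book value $7,900.

$16,584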